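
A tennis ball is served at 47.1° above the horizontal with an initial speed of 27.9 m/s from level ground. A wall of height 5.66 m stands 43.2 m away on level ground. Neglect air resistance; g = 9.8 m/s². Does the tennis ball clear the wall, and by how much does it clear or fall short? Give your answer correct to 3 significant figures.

Yes — it clears the wall by 15.5 m.

v_x = 27.9 cos 47.1° = 18.99 m/s; v_y0 = 27.9 sin 47.1° = 20.44 m/s.
Time to reach the wall: t = 43.2 / 18.99 = 2.275 s.
Height at that point: y = 20.44×2.275 − 4.900×2.275² = 21.14 m.
That is 21.14 − 5.66 = 15.5 m above the top of the wall, so the tennis ball clears it.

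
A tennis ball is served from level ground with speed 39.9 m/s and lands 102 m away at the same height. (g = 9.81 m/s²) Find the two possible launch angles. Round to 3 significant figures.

Level-ground range: R = v₀² sin(2θ)/g ⇒ sin 2θ = R g / v₀² = 102×9.81/39.9² = 0.6285.
2θ = arcsin(0.6285) = 38.94° or 180° − 38.94° = 141.06°.
So θ = 19.5° or θ = 70.5°.

19.5° and 70.5°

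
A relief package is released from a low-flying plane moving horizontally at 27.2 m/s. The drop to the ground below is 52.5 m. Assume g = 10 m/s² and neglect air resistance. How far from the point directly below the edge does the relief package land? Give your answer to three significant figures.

88.1 m

Initial vertical velocity is zero, so the fall time comes from h = ½ g t²: t = √(2 × 52.5 / 10) = 3.240 s.
Horizontal motion is uniform at 27.2 m/s, so x = 27.2 × 3.240 = 88.1 m.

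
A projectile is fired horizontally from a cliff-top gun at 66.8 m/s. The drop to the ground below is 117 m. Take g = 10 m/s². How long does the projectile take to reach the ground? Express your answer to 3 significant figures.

4.84 s

The horizontal speed doesn't affect the fall. With v_y0 = 0, h = ½ g t².
t = √(2 × 117 / 10) = √23.40 = 4.84 s.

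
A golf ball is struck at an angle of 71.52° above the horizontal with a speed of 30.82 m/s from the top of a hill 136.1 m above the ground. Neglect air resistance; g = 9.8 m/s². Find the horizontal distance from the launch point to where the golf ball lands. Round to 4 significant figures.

88.30 m

Components: v_x = 30.82 cos 71.52° = 9.7691 m/s, v_y = 30.82 sin 71.52° = 29.231 m/s.
Vertical: 0 = 136.1 + 29.231 t − ½(9.8) t² ⇒ 4.900 t² − 29.231 t − 136.1 = 0.
t = [29.231 + √(854.45 + 2667.6)] / 9.800 = 9.0386 s.
Horizontal: R = v_x · t = 9.7691 × 9.0386 = 88.30 m.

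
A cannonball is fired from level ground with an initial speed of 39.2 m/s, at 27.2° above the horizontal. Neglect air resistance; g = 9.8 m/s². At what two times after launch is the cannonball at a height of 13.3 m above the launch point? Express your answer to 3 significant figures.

1.04 s and 2.62 s

v_y0 = 39.2 sin 27.2° = 17.92 m/s.
Set y = v_y0 t − ½ g t² = 13.3: 4.900 t² − 17.92 t + 13.3 = 0.
t = [17.92 ± √(321.1 − 260.7)] / 9.8 = (17.92 ± 7.772) / 9.8, giving t = 1.04 s or t = 2.62 s.
So the cannonball is at 13.3 m at t = 1.04 s (rising) and t = 2.62 s (falling).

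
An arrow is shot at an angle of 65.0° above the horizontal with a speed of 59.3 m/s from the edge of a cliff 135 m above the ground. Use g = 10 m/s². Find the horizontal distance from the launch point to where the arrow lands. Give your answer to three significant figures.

Components: v_x = 59.3 cos 65.0° = 25.06 m/s, v_y = 59.3 sin 65.0° = 53.74 m/s.
Vertical: 0 = 135 + 53.74 t − ½(10) t² ⇒ 5.000 t² − 53.74 t − 135 = 0.
t = [53.74 + √(2888 + 2700)] / 10.00 = 12.85 s.
Horizontal: R = v_x · t = 25.06 × 12.85 = 322 m.

322 m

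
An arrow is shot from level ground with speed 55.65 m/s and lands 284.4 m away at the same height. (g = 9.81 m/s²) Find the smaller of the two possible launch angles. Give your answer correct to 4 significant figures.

Level-ground range: R = v₀² sin(2θ)/g ⇒ sin 2θ = R g / v₀² = 284.4×9.81/55.65² = 0.9009.
2θ = arcsin(0.9009) = 64.277° or 180° − 64.277° = 115.723°.
So θ = 32.14° or θ = 57.86°.

32.14°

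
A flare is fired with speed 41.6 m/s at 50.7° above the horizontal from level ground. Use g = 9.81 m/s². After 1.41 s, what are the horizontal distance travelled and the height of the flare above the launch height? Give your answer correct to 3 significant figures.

x = 37.2 m, y = 35.6 m

v_x = 41.6 cos 50.7° = 26.35 m/s; v_y0 = 41.6 sin 50.7° = 32.19 m/s.
x = v_x t = 26.35 × 1.41 = 37.2 m.
y = v_y0 t − ½ g t² = 32.19×1.41 − 4.905×1.41² = 35.6 m.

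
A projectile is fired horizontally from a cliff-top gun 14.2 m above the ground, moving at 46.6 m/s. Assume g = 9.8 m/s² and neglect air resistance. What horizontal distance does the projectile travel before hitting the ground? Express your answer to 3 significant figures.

79.3 m

Initial vertical velocity is zero, so the fall time comes from h = ½ g t²: t = √(2 × 14.2 / 9.8) = 1.702 s.
Horizontal motion is uniform at 46.6 m/s, so x = 46.6 × 1.702 = 79.3 m.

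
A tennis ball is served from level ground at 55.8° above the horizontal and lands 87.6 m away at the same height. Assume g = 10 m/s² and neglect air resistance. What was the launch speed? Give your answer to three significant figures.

30.7 m/s

On level ground, R = v₀² sin(2θ) / g, so v₀ = √(R g / sin 2θ).
sin(2 × 55.8°) = 0.9298.
v₀ = √(87.6 × 10 / 0.9298) = √942.1 = 30.7 m/s.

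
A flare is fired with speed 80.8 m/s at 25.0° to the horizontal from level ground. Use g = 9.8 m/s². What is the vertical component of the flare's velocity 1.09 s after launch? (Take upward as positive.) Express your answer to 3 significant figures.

23.5 m/s

Initial vertical component: v_y0 = 80.8 sin 25.0° = 34.15 m/s.
v_y(t) = v_y0 − g t = 34.15 − 9.8 × 1.09 = 23.5 m/s.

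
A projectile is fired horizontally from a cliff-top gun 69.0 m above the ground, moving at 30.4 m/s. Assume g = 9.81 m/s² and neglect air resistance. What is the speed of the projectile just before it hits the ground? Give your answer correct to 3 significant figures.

47.7 m/s

Fall time: t = √(2 × 69.0 / 9.81) = 3.751 s.
At impact: v_x = 30.4 m/s (unchanged), v_y = g t = 9.81 × 3.751 = 36.80 m/s.
Speed = √(v_x² + v_y²) = √(924.2 + 1354) = 47.7 m/s.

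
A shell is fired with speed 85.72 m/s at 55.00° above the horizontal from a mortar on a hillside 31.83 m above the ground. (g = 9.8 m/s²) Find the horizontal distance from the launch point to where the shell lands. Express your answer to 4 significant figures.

726.2 m

Components: v_x = 85.72 cos 55.00° = 49.167 m/s, v_y = 85.72 sin 55.00° = 70.218 m/s.
Vertical: 0 = 31.83 + 70.218 t − ½(9.8) t² ⇒ 4.900 t² − 70.218 t − 31.83 = 0.
t = [70.218 + √(4930.6 + 623.87)] / 9.800 = 14.770 s.
Horizontal: R = v_x · t = 49.167 × 14.770 = 726.2 m.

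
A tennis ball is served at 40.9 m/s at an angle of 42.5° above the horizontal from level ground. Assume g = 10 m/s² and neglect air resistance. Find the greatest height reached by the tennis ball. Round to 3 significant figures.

Vertical component of launch velocity: v_y = 40.9 sin 42.5° = 27.63 m/s.
At the highest point the vertical velocity is zero, so v_y² = 2 g h_max.
h_max = (27.63)² / (2 × 10) = 763.4 / 20.00 = 38.2 m.

38.2 m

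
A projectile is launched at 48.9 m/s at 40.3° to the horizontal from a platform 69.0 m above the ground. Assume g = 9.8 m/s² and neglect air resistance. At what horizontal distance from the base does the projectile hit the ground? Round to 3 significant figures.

305 m

Components: v_x = 48.9 cos 40.3° = 37.29 m/s, v_y = 48.9 sin 40.3° = 31.63 m/s.
Vertical: 0 = 69.0 + 31.63 t − ½(9.8) t² ⇒ 4.900 t² − 31.63 t − 69.0 = 0.
t = [31.63 + √(1000 + 1352)] / 9.800 = 8.176 s.
Horizontal: R = v_x · t = 37.29 × 8.176 = 305 m.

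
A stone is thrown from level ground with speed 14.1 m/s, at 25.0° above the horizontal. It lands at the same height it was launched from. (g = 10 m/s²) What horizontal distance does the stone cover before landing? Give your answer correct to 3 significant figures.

15.2 m

Components: v_x = 14.1 cos 25.0° = 12.78 m/s, v_y = 14.1 sin 25.0° = 5.959 m/s.
Time of flight (same landing height): t = 2 v_y / g = 2 × 5.959 / 10 = 1.192 s.
Range: R = v_x · t = 12.78 × 1.192 = 15.2 m.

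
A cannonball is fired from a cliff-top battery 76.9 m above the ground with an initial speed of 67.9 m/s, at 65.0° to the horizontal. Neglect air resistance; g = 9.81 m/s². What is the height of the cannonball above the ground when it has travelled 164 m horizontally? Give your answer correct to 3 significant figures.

v_x = 67.9 cos 65.0° = 28.70 m/s, v_y0 = 67.9 sin 65.0° = 61.54 m/s.
Time to reach x = 164 m: t = x / v_x = 164 / 28.70 = 5.714 s.
y = 76.9 + v_y0 t − ½ g t² = 76.9 + 61.54×5.714 − 4.905×5.714² = 268 m.

268 m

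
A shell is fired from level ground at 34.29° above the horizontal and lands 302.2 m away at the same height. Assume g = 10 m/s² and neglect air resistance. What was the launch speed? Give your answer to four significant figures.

On level ground, R = v₀² sin(2θ) / g, so v₀ = √(R g / sin 2θ).
sin(2 × 34.29°) = 0.9309.
v₀ = √(302.2 × 10 / 0.9309) = √3246.3 = 56.98 m/s.

56.98 m/s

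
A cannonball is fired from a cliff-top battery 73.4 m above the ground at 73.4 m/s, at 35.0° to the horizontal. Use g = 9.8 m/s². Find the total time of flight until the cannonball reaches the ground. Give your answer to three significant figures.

10.1 s

Vertical component: v_y = 73.4 sin 35.0° = 42.10 m/s.
Taking up as positive with launch at y = 73.4 m, landing at y = 0: 0 = 73.4 + 42.10 t − ½(9.8) t².
Solving 4.900 t² − 42.10 t − 73.4 = 0 gives t = [42.10 + √(42.10² + 4·4.900·73.4)] / 9.800 = 10.1 s.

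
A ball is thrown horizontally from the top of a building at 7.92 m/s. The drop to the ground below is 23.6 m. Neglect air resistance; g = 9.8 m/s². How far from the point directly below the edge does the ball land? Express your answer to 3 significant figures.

Initial vertical velocity is zero, so the fall time comes from h = ½ g t²: t = √(2 × 23.6 / 9.8) = 2.195 s.
Horizontal motion is uniform at 7.92 m/s, so x = 7.92 × 2.195 = 17.4 m.

17.4 m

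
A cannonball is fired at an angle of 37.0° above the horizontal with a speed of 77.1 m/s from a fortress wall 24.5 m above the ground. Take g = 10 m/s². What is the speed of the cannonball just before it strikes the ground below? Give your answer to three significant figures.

80.2 m/s

v_x = 77.1 cos 37.0° = 61.57 m/s is unchanged throughout.
For the vertical component, v_y² = v_y0² + 2 g h = (46.40)² + 2×10×24.5 = 2643, so |v_y| = 51.41 m/s.
Impact speed = √(v_x² + v_y²) = √(3791 + 2643) = 80.2 m/s.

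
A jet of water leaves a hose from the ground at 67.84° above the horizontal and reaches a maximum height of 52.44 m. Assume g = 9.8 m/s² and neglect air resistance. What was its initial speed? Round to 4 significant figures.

34.62 m/s

At maximum height v_y = 0, so (v₀ sin θ)² = 2 g H.
v₀ sin 67.84° = √(2 × 9.8 × 52.44) = 32.060 m/s.
v₀ = 32.060 / sin 67.84° = 32.060 / 0.9261 = 34.62 m/s.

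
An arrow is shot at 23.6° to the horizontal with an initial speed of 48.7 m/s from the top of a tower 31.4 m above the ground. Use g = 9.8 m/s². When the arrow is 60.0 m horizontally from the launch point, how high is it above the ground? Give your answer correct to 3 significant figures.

v_x = 48.7 cos 23.6° = 44.63 m/s, v_y0 = 48.7 sin 23.6° = 19.50 m/s.
Time to reach x = 60.0 m: t = x / v_x = 60.0 / 44.63 = 1.344 s.
y = 31.4 + v_y0 t − ½ g t² = 31.4 + 19.50×1.344 − 4.900×1.344² = 48.8 m.

48.8 m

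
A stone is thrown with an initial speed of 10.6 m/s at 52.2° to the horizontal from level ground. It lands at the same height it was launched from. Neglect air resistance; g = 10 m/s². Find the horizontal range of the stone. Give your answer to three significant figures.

10.9 m

Components: v_x = 10.6 cos 52.2° = 6.497 m/s, v_y = 10.6 sin 52.2° = 8.376 m/s.
Time of flight (same landing height): t = 2 v_y / g = 2 × 8.376 / 10 = 1.675 s.
Range: R = v_x · t = 6.497 × 1.675 = 10.9 m.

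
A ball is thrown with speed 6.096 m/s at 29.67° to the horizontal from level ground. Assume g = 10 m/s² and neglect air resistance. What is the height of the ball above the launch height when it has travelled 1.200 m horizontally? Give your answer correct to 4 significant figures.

0.4270 m

v_x = 6.096 cos 29.67° = 5.2968 m/s, v_y0 = 6.096 sin 29.67° = 3.0175 m/s.
Time to reach x = 1.200 m: t = x / v_x = 1.200 / 5.2968 = 0.22655 s.
y = v_y0 t − ½ g t² = 3.0175×0.22655 − 5.000×0.22655² = 0.4270 m.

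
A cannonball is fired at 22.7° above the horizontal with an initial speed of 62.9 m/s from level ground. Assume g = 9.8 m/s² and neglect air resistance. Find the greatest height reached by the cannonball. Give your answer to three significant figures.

Vertical component of launch velocity: v_y = 62.9 sin 22.7° = 24.27 m/s.
At the highest point the vertical velocity is zero, so v_y² = 2 g h_max.
h_max = (24.27)² / (2 × 9.8) = 589.0 / 19.60 = 30.1 m.

30.1 m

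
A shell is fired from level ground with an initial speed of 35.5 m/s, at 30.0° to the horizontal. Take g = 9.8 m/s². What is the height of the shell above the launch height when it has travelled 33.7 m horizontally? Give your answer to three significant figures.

13.6 m

v_x = 35.5 cos 30.0° = 30.74 m/s, v_y0 = 35.5 sin 30.0° = 17.75 m/s.
Time to reach x = 33.7 m: t = x / v_x = 33.7 / 30.74 = 1.096 s.
y = v_y0 t − ½ g t² = 17.75×1.096 − 4.900×1.096² = 13.6 m.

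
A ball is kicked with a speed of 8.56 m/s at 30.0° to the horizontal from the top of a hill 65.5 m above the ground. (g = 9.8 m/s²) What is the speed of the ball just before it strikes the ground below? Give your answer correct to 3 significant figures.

v_x = 8.56 cos 30.0° = 7.413 m/s is unchanged throughout.
For the vertical component, v_y² = v_y0² + 2 g h = (4.280)² + 2×9.8×65.5 = 1302, so |v_y| = 36.08 m/s.
Impact speed = √(v_x² + v_y²) = √(54.95 + 1302) = 36.8 m/s.

36.8 m/s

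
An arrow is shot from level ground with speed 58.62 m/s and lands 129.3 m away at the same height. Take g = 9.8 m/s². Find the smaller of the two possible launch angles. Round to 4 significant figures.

10.82°

Level-ground range: R = v₀² sin(2θ)/g ⇒ sin 2θ = R g / v₀² = 129.3×9.8/58.62² = 0.3688.
2θ = arcsin(0.3688) = 21.642° or 180° − 21.642° = 158.358°.
So θ = 10.82° or θ = 79.18°.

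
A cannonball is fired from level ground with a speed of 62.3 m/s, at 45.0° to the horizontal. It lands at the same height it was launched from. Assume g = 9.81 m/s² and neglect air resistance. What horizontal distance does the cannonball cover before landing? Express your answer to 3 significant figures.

396 m

Components: v_x = 62.3 cos 45.0° = 44.05 m/s, v_y = 62.3 sin 45.0° = 44.05 m/s.
Time of flight (same landing height): t = 2 v_y / g = 2 × 44.05 / 9.81 = 8.981 s.
Range: R = v_x · t = 44.05 × 8.981 = 396 m.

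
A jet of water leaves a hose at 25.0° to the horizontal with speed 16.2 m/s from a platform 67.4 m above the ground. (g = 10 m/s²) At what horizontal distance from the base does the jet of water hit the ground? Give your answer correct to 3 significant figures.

Components: v_x = 16.2 cos 25.0° = 14.68 m/s, v_y = 16.2 sin 25.0° = 6.846 m/s.
Vertical: 0 = 67.4 + 6.846 t − ½(10) t² ⇒ 5.000 t² − 6.846 t − 67.4 = 0.
t = [6.846 + √(46.87 + 1348)] / 10.00 = 4.419 s.
Horizontal: R = v_x · t = 14.68 × 4.419 = 64.9 m.

64.9 m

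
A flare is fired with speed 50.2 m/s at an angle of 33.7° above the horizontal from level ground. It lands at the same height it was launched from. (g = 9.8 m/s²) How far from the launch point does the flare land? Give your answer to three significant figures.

For level ground, R = v₀² sin(2θ) / g.
sin(2 × 33.7°) = sin 67.40° = 0.9232.
R = (50.2)² × 0.9232 / 9.8 = 237 m.

237 m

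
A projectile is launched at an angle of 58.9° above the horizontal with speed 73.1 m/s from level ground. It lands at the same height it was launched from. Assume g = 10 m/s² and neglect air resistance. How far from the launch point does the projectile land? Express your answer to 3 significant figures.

473 m

Components: v_x = 73.1 cos 58.9° = 37.76 m/s, v_y = 73.1 sin 58.9° = 62.59 m/s.
Time of flight (same landing height): t = 2 v_y / g = 2 × 62.59 / 10 = 12.52 s.
Range: R = v_x · t = 37.76 × 12.52 = 473 m.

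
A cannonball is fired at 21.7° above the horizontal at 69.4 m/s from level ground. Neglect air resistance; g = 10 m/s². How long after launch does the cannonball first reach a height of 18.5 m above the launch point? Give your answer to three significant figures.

0.868 s

v_y0 = 69.4 sin 21.7° = 25.66 m/s.
Set y = v_y0 t − ½ g t² = 18.5: 5.000 t² − 25.66 t + 18.5 = 0.
t = [25.66 ± √(658.4 − 370.0)] / 10 = (25.66 ± 16.98) / 10, giving t = 0.868 s or t = 4.26 s.
The cannonball is on the way up at the first time, so t = 0.868 s.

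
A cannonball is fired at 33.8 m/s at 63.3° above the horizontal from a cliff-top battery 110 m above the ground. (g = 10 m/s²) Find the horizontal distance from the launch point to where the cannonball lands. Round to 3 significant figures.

Components: v_x = 33.8 cos 63.3° = 15.19 m/s, v_y = 33.8 sin 63.3° = 30.20 m/s.
Vertical: 0 = 110 + 30.20 t − ½(10) t² ⇒ 5.000 t² − 30.20 t − 110 = 0.
t = [30.20 + √(912.0 + 2200)] / 10.00 = 8.599 s.
Horizontal: R = v_x · t = 15.19 × 8.599 = 131 m.

131 m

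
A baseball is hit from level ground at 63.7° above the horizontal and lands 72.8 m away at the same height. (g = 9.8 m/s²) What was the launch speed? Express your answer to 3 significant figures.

On level ground, R = v₀² sin(2θ) / g, so v₀ = √(R g / sin 2θ).
sin(2 × 63.7°) = 0.7944.
v₀ = √(72.8 × 9.8 / 0.7944) = √898.1 = 30.0 m/s.

30.0 m/s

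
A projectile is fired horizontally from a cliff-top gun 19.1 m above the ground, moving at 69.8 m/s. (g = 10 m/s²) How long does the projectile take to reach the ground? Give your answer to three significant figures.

The horizontal speed doesn't affect the fall. With v_y0 = 0, h = ½ g t².
t = √(2 × 19.1 / 10) = √3.820 = 1.95 s.

1.95 s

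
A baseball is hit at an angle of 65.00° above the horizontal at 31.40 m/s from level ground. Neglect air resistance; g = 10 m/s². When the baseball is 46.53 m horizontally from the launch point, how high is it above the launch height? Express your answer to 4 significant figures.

38.31 m

v_x = 31.40 cos 65.00° = 13.270 m/s, v_y0 = 31.40 sin 65.00° = 28.458 m/s.
Time to reach x = 46.53 m: t = x / v_x = 46.53 / 13.270 = 3.5064 s.
y = v_y0 t − ½ g t² = 28.458×3.5064 − 5.000×3.5064² = 38.31 m.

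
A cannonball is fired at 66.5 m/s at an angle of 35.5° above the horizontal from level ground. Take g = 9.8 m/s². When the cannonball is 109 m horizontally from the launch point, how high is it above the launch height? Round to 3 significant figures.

v_x = 66.5 cos 35.5° = 54.14 m/s, v_y0 = 66.5 sin 35.5° = 38.62 m/s.
Time to reach x = 109 m: t = x / v_x = 109 / 54.14 = 2.013 s.
y = v_y0 t − ½ g t² = 38.62×2.013 − 4.900×2.013² = 57.9 m.

57.9 m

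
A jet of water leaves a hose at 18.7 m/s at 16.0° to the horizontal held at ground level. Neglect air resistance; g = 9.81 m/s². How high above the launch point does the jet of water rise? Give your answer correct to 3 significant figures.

1.35 m

Vertical component of launch velocity: v_y = 18.7 sin 16.0° = 5.154 m/s.
At the highest point the vertical velocity is zero, so v_y² = 2 g h_max.
h_max = (5.154)² / (2 × 9.81) = 26.56 / 19.62 = 1.35 m.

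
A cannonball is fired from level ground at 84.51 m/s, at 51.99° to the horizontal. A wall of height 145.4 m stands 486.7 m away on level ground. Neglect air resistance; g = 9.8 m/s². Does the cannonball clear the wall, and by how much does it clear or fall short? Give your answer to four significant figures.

v_x = 84.51 cos 51.99° = 52.041 m/s; v_y0 = 84.51 sin 51.99° = 66.586 m/s.
Time to reach the wall: t = 486.7 / 52.041 = 9.3522 s.
Height at that point: y = 66.586×9.3522 − 4.900×9.3522² = 194.15 m.
That is 194.15 − 145.4 = 48.75 m above the top of the wall, so the cannonball clears it.

Yes — it clears the wall by 48.75 m.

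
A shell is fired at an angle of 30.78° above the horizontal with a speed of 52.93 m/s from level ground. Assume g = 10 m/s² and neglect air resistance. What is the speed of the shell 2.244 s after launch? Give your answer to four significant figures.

45.71 m/s

v_x = 52.93 cos 30.78° = 45.474 m/s (constant).
v_y(t) = 52.93 sin 30.78° − g t = 27.087 − 10 × 2.244 = 4.6470 m/s.
Speed = √(v_x² + v_y²) = √(2067.9 + 21.595) = 45.71 m/s.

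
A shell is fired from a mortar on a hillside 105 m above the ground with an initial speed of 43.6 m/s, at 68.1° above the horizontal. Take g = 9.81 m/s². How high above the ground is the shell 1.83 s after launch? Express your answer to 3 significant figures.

163 m

v_y0 = 43.6 sin 68.1° = 40.45 m/s.
y(t) = 105 + v_y0 t − ½ g t² = 105 + 40.45×1.83 − ½×9.81×1.83² = 163 m.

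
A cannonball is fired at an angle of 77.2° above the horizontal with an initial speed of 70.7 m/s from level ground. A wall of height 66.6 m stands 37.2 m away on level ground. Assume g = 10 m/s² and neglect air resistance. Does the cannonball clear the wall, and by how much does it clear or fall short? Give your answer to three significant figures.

v_x = 70.7 cos 77.2° = 15.66 m/s; v_y0 = 70.7 sin 77.2° = 68.94 m/s.
Time to reach the wall: t = 37.2 / 15.66 = 2.375 s.
Height at that point: y = 68.94×2.375 − 5.000×2.375² = 135.5 m.
That is 135.5 − 66.6 = 68.9 m above the top of the wall, so the cannonball clears it.

Yes — it clears the wall by 68.9 m.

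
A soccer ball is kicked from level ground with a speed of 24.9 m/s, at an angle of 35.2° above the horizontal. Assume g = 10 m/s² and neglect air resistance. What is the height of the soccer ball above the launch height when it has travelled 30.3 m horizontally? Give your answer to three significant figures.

10.3 m

v_x = 24.9 cos 35.2° = 20.35 m/s, v_y0 = 24.9 sin 35.2° = 14.35 m/s.
Time to reach x = 30.3 m: t = x / v_x = 30.3 / 20.35 = 1.489 s.
y = v_y0 t − ½ g t² = 14.35×1.489 − 5.000×1.489² = 10.3 m.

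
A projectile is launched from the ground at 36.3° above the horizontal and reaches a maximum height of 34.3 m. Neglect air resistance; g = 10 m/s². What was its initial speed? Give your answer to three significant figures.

At maximum height v_y = 0, so (v₀ sin θ)² = 2 g H.
v₀ sin 36.3° = √(2 × 10 × 34.3) = 26.19 m/s.
v₀ = 26.19 / sin 36.3° = 26.19 / 0.5920 = 44.2 m/s.

44.2 m/s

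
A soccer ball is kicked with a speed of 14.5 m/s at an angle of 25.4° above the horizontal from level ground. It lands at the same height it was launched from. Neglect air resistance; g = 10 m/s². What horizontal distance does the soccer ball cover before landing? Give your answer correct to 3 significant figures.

16.3 m

Components: v_x = 14.5 cos 25.4° = 13.10 m/s, v_y = 14.5 sin 25.4° = 6.220 m/s.
Time of flight (same landing height): t = 2 v_y / g = 2 × 6.220 / 10 = 1.244 s.
Range: R = v_x · t = 13.10 × 1.244 = 16.3 m.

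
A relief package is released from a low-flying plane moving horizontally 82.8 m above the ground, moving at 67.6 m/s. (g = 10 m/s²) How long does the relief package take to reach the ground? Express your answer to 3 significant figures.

4.07 s

The horizontal speed doesn't affect the fall. With v_y0 = 0, h = ½ g t².
t = √(2 × 82.8 / 10) = √16.56 = 4.07 s.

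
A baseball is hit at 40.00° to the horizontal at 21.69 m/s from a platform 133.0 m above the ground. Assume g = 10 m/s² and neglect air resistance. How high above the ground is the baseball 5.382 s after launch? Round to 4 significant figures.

v_y0 = 21.69 sin 40.00° = 13.942 m/s.
y(t) = 133.0 + v_y0 t − ½ g t² = 133.0 + 13.942×5.382 − ½×10×5.382² = 63.21 m.

63.21 m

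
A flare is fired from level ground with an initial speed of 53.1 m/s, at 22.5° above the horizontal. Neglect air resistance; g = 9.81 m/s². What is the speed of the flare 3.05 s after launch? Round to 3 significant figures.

v_x = 53.1 cos 22.5° = 49.06 m/s (constant).
v_y(t) = 53.1 sin 22.5° − g t = 20.32 − 9.81 × 3.05 = -9.601 m/s.
Speed = √(v_x² + v_y²) = √(2407 + 92.18) = 50.0 m/s.

50.0 m/s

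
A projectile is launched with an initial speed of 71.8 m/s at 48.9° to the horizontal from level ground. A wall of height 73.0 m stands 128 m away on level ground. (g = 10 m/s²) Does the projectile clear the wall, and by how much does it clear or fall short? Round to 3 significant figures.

v_x = 71.8 cos 48.9° = 47.20 m/s; v_y0 = 71.8 sin 48.9° = 54.11 m/s.
Time to reach the wall: t = 128 / 47.20 = 2.712 s.
Height at that point: y = 54.11×2.712 − 5.000×2.712² = 110.0 m.
That is 110.0 − 73.0 = 37.0 m above the top of the wall, so the projectile clears it.

Yes — it clears the wall by 37.0 m.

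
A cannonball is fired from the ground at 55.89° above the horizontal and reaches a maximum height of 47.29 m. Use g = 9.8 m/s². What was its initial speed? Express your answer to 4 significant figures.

At maximum height v_y = 0, so (v₀ sin θ)² = 2 g H.
v₀ sin 55.89° = √(2 × 9.8 × 47.29) = 30.445 m/s.
v₀ = 30.445 / sin 55.89° = 30.445 / 0.8280 = 36.77 m/s.

36.77 m/s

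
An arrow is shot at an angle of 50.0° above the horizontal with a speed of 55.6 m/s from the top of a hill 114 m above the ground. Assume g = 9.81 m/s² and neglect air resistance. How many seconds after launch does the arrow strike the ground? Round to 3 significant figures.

10.8 s

Vertical component: v_y = 55.6 sin 50.0° = 42.59 m/s.
Taking up as positive with launch at y = 114 m, landing at y = 0: 0 = 114 + 42.59 t − ½(9.81) t².
Solving 4.905 t² − 42.59 t − 114 = 0 gives t = [42.59 + √(42.59² + 4·4.905·114)] / 9.810 = 10.8 s.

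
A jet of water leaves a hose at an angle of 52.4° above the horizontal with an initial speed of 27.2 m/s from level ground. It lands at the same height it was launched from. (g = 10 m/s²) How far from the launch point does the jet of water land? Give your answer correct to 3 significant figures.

71.5 m

Components: v_x = 27.2 cos 52.4° = 16.60 m/s, v_y = 27.2 sin 52.4° = 21.55 m/s.
Time of flight (same landing height): t = 2 v_y / g = 2 × 21.55 / 10 = 4.310 s.
Range: R = v_x · t = 16.60 × 4.310 = 71.5 m.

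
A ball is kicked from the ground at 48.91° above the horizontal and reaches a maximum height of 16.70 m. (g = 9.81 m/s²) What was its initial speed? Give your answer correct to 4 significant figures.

At maximum height v_y = 0, so (v₀ sin θ)² = 2 g H.
v₀ sin 48.91° = √(2 × 9.81 × 16.70) = 18.101 m/s.
v₀ = 18.101 / sin 48.91° = 18.101 / 0.7537 = 24.02 m/s.

24.02 m/s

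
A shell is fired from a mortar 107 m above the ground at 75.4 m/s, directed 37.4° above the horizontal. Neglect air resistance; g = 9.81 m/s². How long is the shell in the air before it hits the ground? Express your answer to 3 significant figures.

11.3 s

Vertical component: v_y = 75.4 sin 37.4° = 45.80 m/s.
Taking up as positive with launch at y = 107 m, landing at y = 0: 0 = 107 + 45.80 t − ½(9.81) t².
Solving 4.905 t² − 45.80 t − 107 = 0 gives t = [45.80 + √(45.80² + 4·4.905·107)] / 9.810 = 11.3 s.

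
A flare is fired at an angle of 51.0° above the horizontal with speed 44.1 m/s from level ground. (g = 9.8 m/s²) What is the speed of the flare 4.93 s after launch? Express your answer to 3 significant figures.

31.1 m/s

v_x = 44.1 cos 51.0° = 27.75 m/s (constant).
v_y(t) = 44.1 sin 51.0° − g t = 34.27 − 9.8 × 4.93 = -14.04 m/s.
Speed = √(v_x² + v_y²) = √(770.1 + 197.1) = 31.1 m/s.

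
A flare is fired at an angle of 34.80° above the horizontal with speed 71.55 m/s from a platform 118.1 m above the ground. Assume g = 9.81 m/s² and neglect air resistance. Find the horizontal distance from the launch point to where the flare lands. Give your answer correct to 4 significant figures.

622.6 m

Components: v_x = 71.55 cos 34.80° = 58.753 m/s, v_y = 71.55 sin 34.80° = 40.835 m/s.
Vertical: 0 = 118.1 + 40.835 t − ½(9.81) t² ⇒ 4.905 t² − 40.835 t − 118.1 = 0.
t = [40.835 + √(1667.5 + 2317.1)] / 9.810 = 10.597 s.
Horizontal: R = v_x · t = 58.753 × 10.597 = 622.6 m.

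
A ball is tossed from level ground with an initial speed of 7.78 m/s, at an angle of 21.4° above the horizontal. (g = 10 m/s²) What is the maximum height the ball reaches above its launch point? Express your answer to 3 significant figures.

0.403 m

Vertical component of launch velocity: v_y = 7.78 sin 21.4° = 2.839 m/s.
At the highest point the vertical velocity is zero, so v_y² = 2 g h_max.
h_max = (2.839)² / (2 × 10) = 8.060 / 20.00 = 0.403 m.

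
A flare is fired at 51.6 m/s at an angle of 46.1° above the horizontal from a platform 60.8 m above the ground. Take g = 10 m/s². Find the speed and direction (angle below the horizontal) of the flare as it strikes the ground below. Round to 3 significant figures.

v_x = 51.6 cos 46.1° = 35.78 m/s (constant).
|v_y| at impact = √((37.18)² + 2×10×60.8) = 50.97 m/s.
Speed = √(35.78² + 50.97²) = 62.3 m/s; angle = arctan(50.97/35.78) = 54.9° below horizontal.

62.3 m/s at 54.9° below the horizontal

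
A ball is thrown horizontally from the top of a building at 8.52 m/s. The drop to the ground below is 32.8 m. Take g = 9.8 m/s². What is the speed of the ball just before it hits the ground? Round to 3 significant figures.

Fall time: t = √(2 × 32.8 / 9.8) = 2.587 s.
At impact: v_x = 8.52 m/s (unchanged), v_y = g t = 9.8 × 2.587 = 25.35 m/s.
Speed = √(v_x² + v_y²) = √(72.59 + 642.6) = 26.7 m/s.

26.7 m/s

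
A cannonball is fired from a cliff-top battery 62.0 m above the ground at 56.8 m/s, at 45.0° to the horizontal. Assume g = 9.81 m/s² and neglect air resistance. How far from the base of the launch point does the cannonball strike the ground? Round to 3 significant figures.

Components: v_x = 56.8 cos 45.0° = 40.16 m/s, v_y = 56.8 sin 45.0° = 40.16 m/s.
Vertical: 0 = 62.0 + 40.16 t − ½(9.81) t² ⇒ 4.905 t² − 40.16 t − 62.0 = 0.
t = [40.16 + √(1613 + 1216)] / 9.810 = 9.516 s.
Horizontal: R = v_x · t = 40.16 × 9.516 = 382 m.

382 m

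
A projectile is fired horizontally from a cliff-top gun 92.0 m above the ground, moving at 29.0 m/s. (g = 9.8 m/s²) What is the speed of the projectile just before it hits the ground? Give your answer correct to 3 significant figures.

51.4 m/s

Fall time: t = √(2 × 92.0 / 9.8) = 4.333 s.
At impact: v_x = 29.0 m/s (unchanged), v_y = g t = 9.8 × 4.333 = 42.46 m/s.
Speed = √(v_x² + v_y²) = √(841.0 + 1803) = 51.4 m/s.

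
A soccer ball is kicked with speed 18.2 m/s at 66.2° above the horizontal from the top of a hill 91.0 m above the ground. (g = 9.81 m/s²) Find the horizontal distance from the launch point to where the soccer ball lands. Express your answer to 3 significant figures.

46.5 m

Components: v_x = 18.2 cos 66.2° = 7.345 m/s, v_y = 18.2 sin 66.2° = 16.65 m/s.
Vertical: 0 = 91.0 + 16.65 t − ½(9.81) t² ⇒ 4.905 t² − 16.65 t − 91.0 = 0.
t = [16.65 + √(277.2 + 1785)] / 9.810 = 6.326 s.
Horizontal: R = v_x · t = 7.345 × 6.326 = 46.5 m.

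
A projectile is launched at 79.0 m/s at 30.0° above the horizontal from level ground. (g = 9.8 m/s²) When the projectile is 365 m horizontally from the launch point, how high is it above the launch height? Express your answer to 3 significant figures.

v_x = 79.0 cos 30.0° = 68.42 m/s, v_y0 = 79.0 sin 30.0° = 39.50 m/s.
Time to reach x = 365 m: t = x / v_x = 365 / 68.42 = 5.335 s.
y = v_y0 t − ½ g t² = 39.50×5.335 − 4.900×5.335² = 71.3 m.

71.3 m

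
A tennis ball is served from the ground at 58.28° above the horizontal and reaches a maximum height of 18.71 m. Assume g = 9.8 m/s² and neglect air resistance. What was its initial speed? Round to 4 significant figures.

22.51 m/s

At maximum height v_y = 0, so (v₀ sin θ)² = 2 g H.
v₀ sin 58.28° = √(2 × 9.8 × 18.71) = 19.150 m/s.
v₀ = 19.150 / sin 58.28° = 19.150 / 0.8506 = 22.51 m/s.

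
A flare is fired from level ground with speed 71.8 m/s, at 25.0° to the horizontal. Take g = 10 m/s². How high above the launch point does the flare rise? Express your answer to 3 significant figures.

46.0 m

Vertical component of launch velocity: v_y = 71.8 sin 25.0° = 30.34 m/s.
At the highest point the vertical velocity is zero, so v_y² = 2 g h_max.
h_max = (30.34)² / (2 × 10) = 920.5 / 20.00 = 46.0 m.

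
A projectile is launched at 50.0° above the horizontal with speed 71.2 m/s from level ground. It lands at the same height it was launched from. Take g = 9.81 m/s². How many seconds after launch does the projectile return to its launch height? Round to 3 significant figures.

11.1 s

Vertical component: v_y = 71.2 sin 50.0° = 54.54 m/s.
For a projectile landing at launch height, time of flight is t = 2 v_y / g = 2 × 54.54 / 9.81 = 11.1 s.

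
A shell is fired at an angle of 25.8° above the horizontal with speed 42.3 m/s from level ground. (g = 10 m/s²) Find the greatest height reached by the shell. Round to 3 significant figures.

Vertical component of launch velocity: v_y = 42.3 sin 25.8° = 18.41 m/s.
At the highest point the vertical velocity is zero, so v_y² = 2 g h_max.
h_max = (18.41)² / (2 × 10) = 338.9 / 20.00 = 16.9 m.

16.9 m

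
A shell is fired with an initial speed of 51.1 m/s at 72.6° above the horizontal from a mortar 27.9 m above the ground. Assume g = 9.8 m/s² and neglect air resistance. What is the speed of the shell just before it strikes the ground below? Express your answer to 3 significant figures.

56.2 m/s

v_x = 51.1 cos 72.6° = 15.28 m/s is unchanged throughout.
For the vertical component, v_y² = v_y0² + 2 g h = (48.76)² + 2×9.8×27.9 = 2924, so |v_y| = 54.07 m/s.
Impact speed = √(v_x² + v_y²) = √(233.5 + 2924) = 56.2 m/s.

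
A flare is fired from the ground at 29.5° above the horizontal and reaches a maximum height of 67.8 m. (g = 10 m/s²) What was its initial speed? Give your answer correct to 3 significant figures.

At maximum height v_y = 0, so (v₀ sin θ)² = 2 g H.
v₀ sin 29.5° = √(2 × 10 × 67.8) = 36.82 m/s.
v₀ = 36.82 / sin 29.5° = 36.82 / 0.4924 = 74.8 m/s.

74.8 m/s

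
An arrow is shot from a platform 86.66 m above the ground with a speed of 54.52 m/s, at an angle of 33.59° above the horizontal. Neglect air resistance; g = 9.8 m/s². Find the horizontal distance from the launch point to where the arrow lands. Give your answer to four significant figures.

Components: v_x = 54.52 cos 33.59° = 45.416 m/s, v_y = 54.52 sin 33.59° = 30.163 m/s.
Vertical: 0 = 86.66 + 30.163 t − ½(9.8) t² ⇒ 4.900 t² − 30.163 t − 86.66 = 0.
t = [30.163 + √(909.81 + 1698.5)] / 9.800 = 8.2892 s.
Horizontal: R = v_x · t = 45.416 × 8.2892 = 376.5 m.

376.5 m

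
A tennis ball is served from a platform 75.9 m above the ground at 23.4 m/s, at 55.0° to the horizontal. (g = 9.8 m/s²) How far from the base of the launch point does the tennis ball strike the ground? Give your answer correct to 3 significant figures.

Components: v_x = 23.4 cos 55.0° = 13.42 m/s, v_y = 23.4 sin 55.0° = 19.17 m/s.
Vertical: 0 = 75.9 + 19.17 t − ½(9.8) t² ⇒ 4.900 t² − 19.17 t − 75.9 = 0.
t = [19.17 + √(367.5 + 1488)] / 9.800 = 6.352 s.
Horizontal: R = v_x · t = 13.42 × 6.352 = 85.2 m.

85.2 m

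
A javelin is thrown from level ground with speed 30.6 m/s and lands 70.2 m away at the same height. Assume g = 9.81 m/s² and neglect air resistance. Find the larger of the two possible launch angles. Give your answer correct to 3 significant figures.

Level-ground range: R = v₀² sin(2θ)/g ⇒ sin 2θ = R g / v₀² = 70.2×9.81/30.6² = 0.7355.
2θ = arcsin(0.7355) = 47.35° or 180° − 47.35° = 132.65°.
So θ = 23.7° or θ = 66.3°.

66.3°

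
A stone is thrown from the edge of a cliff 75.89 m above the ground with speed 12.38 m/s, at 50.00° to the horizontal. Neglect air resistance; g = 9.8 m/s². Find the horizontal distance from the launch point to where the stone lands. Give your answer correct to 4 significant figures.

39.95 m

Components: v_x = 12.38 cos 50.00° = 7.9577 m/s, v_y = 12.38 sin 50.00° = 9.4836 m/s.
Vertical: 0 = 75.89 + 9.4836 t − ½(9.8) t² ⇒ 4.900 t² − 9.4836 t − 75.89 = 0.
t = [9.4836 + √(89.939 + 1487.4)] / 9.800 = 5.0203 s.
Horizontal: R = v_x · t = 7.9577 × 5.0203 = 39.95 m.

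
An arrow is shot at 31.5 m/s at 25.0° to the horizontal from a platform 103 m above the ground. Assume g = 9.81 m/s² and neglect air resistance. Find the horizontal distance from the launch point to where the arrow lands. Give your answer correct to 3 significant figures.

Components: v_x = 31.5 cos 25.0° = 28.55 m/s, v_y = 31.5 sin 25.0° = 13.31 m/s.
Vertical: 0 = 103 + 13.31 t − ½(9.81) t² ⇒ 4.905 t² − 13.31 t − 103 = 0.
t = [13.31 + √(177.2 + 2021)] / 9.810 = 6.136 s.
Horizontal: R = v_x · t = 28.55 × 6.136 = 175 m.

175 m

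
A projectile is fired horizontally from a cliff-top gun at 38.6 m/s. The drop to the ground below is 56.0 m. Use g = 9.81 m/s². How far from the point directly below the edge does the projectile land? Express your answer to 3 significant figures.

Initial vertical velocity is zero, so the fall time comes from h = ½ g t²: t = √(2 × 56.0 / 9.81) = 3.379 s.
Horizontal motion is uniform at 38.6 m/s, so x = 38.6 × 3.379 = 130 m.

130 m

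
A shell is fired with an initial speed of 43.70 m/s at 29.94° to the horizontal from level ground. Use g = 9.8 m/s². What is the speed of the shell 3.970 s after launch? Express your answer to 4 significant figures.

41.55 m/s

v_x = 43.70 cos 29.94° = 37.868 m/s (constant).
v_y(t) = 43.70 sin 29.94° − g t = 21.810 − 9.8 × 3.970 = -17.096 m/s.
Speed = √(v_x² + v_y²) = √(1434.0 + 292.27) = 41.55 m/s.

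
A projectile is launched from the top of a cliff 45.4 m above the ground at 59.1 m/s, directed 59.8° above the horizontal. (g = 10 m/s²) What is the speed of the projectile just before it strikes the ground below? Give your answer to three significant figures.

66.3 m/s

v_x = 59.1 cos 59.8° = 29.73 m/s is unchanged throughout.
For the vertical component, v_y² = v_y0² + 2 g h = (51.08)² + 2×10×45.4 = 3517, so |v_y| = 59.30 m/s.
Impact speed = √(v_x² + v_y²) = √(883.9 + 3517) = 66.3 m/s.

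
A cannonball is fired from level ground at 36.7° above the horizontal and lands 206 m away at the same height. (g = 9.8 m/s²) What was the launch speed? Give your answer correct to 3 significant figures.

On level ground, R = v₀² sin(2θ) / g, so v₀ = √(R g / sin 2θ).
sin(2 × 36.7°) = 0.9583.
v₀ = √(206 × 9.8 / 0.9583) = √2107 = 45.9 m/s.

45.9 m/s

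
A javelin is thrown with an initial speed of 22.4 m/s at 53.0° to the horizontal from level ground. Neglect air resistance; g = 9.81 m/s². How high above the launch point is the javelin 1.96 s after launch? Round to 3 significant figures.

16.2 m

v_y0 = 22.4 sin 53.0° = 17.89 m/s.
y(t) = v_y0 t − ½ g t² = 17.89×1.96 − 4.905×1.96² = 16.2 m.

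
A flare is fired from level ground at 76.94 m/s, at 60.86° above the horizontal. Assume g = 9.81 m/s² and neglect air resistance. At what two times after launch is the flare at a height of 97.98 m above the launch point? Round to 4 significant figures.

v_y0 = 76.94 sin 60.86° = 67.202 m/s.
Set y = v_y0 t − ½ g t² = 97.98: 4.905 t² − 67.202 t + 97.98 = 0.
t = [67.202 ± √(4516.1 − 1922.4)] / 9.81 = (67.202 ± 50.928) / 9.81, giving t = 1.659 s or t = 12.04 s.
So the flare is at 97.98 m at t = 1.659 s (rising) and t = 12.04 s (falling).

1.659 s and 12.04 s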